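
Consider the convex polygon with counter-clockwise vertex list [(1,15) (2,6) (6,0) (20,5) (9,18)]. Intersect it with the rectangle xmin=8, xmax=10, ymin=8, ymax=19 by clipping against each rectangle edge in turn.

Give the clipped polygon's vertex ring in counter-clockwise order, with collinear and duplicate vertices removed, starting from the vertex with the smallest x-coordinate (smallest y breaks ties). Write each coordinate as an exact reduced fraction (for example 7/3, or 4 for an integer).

Clipped polygon: [(8,8) (10,8) (10,185/11) (9,18) (8,141/8)]

1. After x ≥ 8: [(8,141/8) (8,5/7) (20,5) (9,18)]
2. After x ≤ 10: [(8,141/8) (8,5/7) (10,10/7) (10,185/11) (9,18)]
3. After y ≥ 8: [(8,141/8) (8,8) (10,8) (10,185/11) (9,18)]
4. After y ≤ 19: [(8,141/8) (8,8) (10,8) (10,185/11) (9,18)]
5. Canonical ring: [(8,8) (10,8) (10,185/11) (9,18) (8,141/8)]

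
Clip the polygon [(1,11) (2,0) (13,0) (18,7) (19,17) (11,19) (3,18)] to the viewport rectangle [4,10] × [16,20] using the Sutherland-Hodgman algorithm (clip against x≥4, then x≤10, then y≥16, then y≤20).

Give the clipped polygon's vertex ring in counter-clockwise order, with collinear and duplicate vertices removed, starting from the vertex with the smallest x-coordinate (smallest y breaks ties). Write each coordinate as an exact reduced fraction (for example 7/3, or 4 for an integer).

Clipped polygon: [(4,16) (10,16) (10,151/8) (4,145/8)]

1. After x ≥ 4: [(4,0) (13,0) (18,7) (19,17) (11,19) (4,145/8)]
2. After x ≤ 10: [(4,0) (10,0) (10,151/8) (4,145/8)]
3. After y ≥ 16: [(4,16) (10,16) (10,151/8) (4,145/8)]
4. After y ≤ 20: [(4,16) (10,16) (10,151/8) (4,145/8)]
5. Canonical ring: [(4,16) (10,16) (10,151/8) (4,145/8)]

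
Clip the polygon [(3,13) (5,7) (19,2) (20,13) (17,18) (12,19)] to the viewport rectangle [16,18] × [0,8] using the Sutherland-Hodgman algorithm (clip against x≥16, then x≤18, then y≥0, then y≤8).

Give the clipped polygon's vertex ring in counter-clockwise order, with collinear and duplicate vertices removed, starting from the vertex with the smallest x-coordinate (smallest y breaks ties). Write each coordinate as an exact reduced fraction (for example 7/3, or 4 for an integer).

Clipped polygon: [(16,43/14) (18,33/14) (18,8) (16,8)]

1. After x ≥ 16: [(16,43/14) (19,2) (20,13) (17,18) (16,91/5)]
2. After x ≤ 18: [(16,43/14) (18,33/14) (18,49/3) (17,18) (16,91/5)]
3. After y ≥ 0: [(16,43/14) (18,33/14) (18,49/3) (17,18) (16,91/5)]
4. After y ≤ 8: [(16,8) (16,43/14) (18,33/14) (18,8)]
5. Canonical ring: [(16,43/14) (18,33/14) (18,8) (16,8)]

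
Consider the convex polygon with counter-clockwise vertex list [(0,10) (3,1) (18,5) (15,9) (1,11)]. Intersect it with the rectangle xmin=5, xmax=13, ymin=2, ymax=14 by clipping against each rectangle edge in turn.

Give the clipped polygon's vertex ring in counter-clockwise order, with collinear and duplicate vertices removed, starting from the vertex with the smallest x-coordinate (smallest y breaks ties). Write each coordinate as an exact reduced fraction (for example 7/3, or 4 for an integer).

1. After x ≥ 5: [(5,23/15) (18,5) (15,9) (5,73/7)]
2. After x ≤ 13: [(5,23/15) (13,11/3) (13,65/7) (5,73/7)]
3. After y ≥ 2: [(5,2) (27/4,2) (13,11/3) (13,65/7) (5,73/7)]
4. After y ≤ 14: [(5,2) (27/4,2) (13,11/3) (13,65/7) (5,73/7)]
5. Canonical ring: [(5,2) (27/4,2) (13,11/3) (13,65/7) (5,73/7)]

Clipped polygon: [(5,2) (27/4,2) (13,11/3) (13,65/7) (5,73/7)]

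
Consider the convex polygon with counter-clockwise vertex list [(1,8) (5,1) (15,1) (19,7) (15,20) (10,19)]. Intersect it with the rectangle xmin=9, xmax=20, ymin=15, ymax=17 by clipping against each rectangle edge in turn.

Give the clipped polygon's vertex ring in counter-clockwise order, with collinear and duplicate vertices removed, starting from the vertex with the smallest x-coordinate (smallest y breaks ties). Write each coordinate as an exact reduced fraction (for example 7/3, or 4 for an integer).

1. After x ≥ 9: [(9,160/9) (9,1) (15,1) (19,7) (15,20) (10,19)]
2. After x ≤ 20: [(9,160/9) (9,1) (15,1) (19,7) (15,20) (10,19)]
3. After y ≥ 15: [(9,160/9) (9,15) (215/13,15) (15,20) (10,19)]
4. After y ≤ 17: [(9,17) (9,15) (215/13,15) (207/13,17)]
5. Canonical ring: [(9,15) (215/13,15) (207/13,17) (9,17)]

Clipped polygon: [(9,15) (215/13,15) (207/13,17) (9,17)]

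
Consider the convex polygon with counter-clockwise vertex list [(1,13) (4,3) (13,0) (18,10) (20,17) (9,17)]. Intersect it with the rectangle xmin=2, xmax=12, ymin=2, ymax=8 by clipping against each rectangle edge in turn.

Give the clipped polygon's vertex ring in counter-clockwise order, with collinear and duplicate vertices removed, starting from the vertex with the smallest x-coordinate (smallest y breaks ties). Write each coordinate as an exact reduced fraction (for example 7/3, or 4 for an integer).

1. After x ≥ 2: [(2,27/2) (2,29/3) (4,3) (13,0) (18,10) (20,17) (9,17)]
2. After x ≤ 12: [(2,27/2) (2,29/3) (4,3) (12,1/3) (12,17) (9,17)]
3. After y ≥ 2: [(2,27/2) (2,29/3) (4,3) (7,2) (12,2) (12,17) (9,17)]
4. After y ≤ 8: [(5/2,8) (4,3) (7,2) (12,2) (12,8)]
5. Canonical ring: [(5/2,8) (4,3) (7,2) (12,2) (12,8)]

Clipped polygon: [(5/2,8) (4,3) (7,2) (12,2) (12,8)]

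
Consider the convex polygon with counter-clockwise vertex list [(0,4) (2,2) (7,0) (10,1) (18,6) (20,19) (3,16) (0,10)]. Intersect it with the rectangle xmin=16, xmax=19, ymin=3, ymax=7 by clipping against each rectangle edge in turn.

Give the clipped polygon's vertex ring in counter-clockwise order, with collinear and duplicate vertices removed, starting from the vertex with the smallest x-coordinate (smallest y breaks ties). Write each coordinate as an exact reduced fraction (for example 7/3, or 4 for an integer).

Clipped polygon: [(16,19/4) (18,6) (236/13,7) (16,7)]

1. After x ≥ 16: [(16,19/4) (18,6) (20,19) (16,311/17)]
2. After x ≤ 19: [(16,19/4) (18,6) (19,25/2) (19,320/17) (16,311/17)]
3. After y ≥ 3: [(16,19/4) (18,6) (19,25/2) (19,320/17) (16,311/17)]
4. After y ≤ 7: [(16,7) (16,19/4) (18,6) (236/13,7)]
5. Canonical ring: [(16,19/4) (18,6) (236/13,7) (16,7)]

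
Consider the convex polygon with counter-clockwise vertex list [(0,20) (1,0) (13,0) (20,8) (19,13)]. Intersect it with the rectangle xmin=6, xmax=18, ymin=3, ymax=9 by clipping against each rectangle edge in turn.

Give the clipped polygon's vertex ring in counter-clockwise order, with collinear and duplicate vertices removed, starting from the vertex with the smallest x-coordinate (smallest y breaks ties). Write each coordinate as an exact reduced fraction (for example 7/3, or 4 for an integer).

Clipped polygon: [(6,3) (125/8,3) (18,40/7) (18,9) (6,9)]

1. After x ≥ 6: [(6,338/19) (6,0) (13,0) (20,8) (19,13)]
2. After x ≤ 18: [(18,254/19) (6,338/19) (6,0) (13,0) (18,40/7)]
3. After y ≥ 3: [(18,254/19) (6,338/19) (6,3) (125/8,3) (18,40/7)]
4. After y ≤ 9: [(18,9) (6,9) (6,3) (125/8,3) (18,40/7)]
5. Canonical ring: [(6,3) (125/8,3) (18,40/7) (18,9) (6,9)]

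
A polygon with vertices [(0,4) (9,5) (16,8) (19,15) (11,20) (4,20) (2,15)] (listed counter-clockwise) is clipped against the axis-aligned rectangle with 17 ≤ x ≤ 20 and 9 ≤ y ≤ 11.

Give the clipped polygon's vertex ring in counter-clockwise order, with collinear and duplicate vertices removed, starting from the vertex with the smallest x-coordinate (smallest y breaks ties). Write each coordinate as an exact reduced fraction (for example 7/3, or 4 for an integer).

Clipped polygon: [(17,31/3) (121/7,11) (17,11)]

1. After x ≥ 17: [(17,31/3) (19,15) (17,65/4)]
2. After x ≤ 20: [(17,31/3) (19,15) (17,65/4)]
3. After y ≥ 9: [(17,31/3) (19,15) (17,65/4)]
4. After y ≤ 11: [(17,11) (17,31/3) (121/7,11)]
5. Canonical ring: [(17,31/3) (121/7,11) (17,11)]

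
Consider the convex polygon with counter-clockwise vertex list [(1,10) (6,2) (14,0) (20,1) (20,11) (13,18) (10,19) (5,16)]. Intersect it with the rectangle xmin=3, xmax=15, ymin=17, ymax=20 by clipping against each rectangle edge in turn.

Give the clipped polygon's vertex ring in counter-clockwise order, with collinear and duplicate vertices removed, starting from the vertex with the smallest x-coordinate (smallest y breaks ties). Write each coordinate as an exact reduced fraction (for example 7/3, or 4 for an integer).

Clipped polygon: [(20/3,17) (14,17) (13,18) (10,19)]

1. After x ≥ 3: [(3,13) (3,34/5) (6,2) (14,0) (20,1) (20,11) (13,18) (10,19) (5,16)]
2. After x ≤ 15: [(3,13) (3,34/5) (6,2) (14,0) (15,1/6) (15,16) (13,18) (10,19) (5,16)]
3. After y ≥ 17: [(14,17) (13,18) (10,19) (20/3,17)]
4. After y ≤ 20: [(14,17) (13,18) (10,19) (20/3,17)]
5. Canonical ring: [(20/3,17) (14,17) (13,18) (10,19)]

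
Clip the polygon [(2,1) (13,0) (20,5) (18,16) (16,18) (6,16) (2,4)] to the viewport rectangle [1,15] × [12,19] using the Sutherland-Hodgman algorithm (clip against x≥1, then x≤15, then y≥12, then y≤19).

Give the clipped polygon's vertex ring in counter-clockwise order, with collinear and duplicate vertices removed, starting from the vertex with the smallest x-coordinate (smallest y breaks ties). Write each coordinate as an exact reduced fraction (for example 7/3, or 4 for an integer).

Clipped polygon: [(14/3,12) (15,12) (15,89/5) (6,16)]

1. After x ≥ 1: [(2,1) (13,0) (20,5) (18,16) (16,18) (6,16) (2,4)]
2. After x ≤ 15: [(2,1) (13,0) (15,10/7) (15,89/5) (6,16) (2,4)]
3. After y ≥ 12: [(15,12) (15,89/5) (6,16) (14/3,12)]
4. After y ≤ 19: [(15,12) (15,89/5) (6,16) (14/3,12)]
5. Canonical ring: [(14/3,12) (15,12) (15,89/5) (6,16)]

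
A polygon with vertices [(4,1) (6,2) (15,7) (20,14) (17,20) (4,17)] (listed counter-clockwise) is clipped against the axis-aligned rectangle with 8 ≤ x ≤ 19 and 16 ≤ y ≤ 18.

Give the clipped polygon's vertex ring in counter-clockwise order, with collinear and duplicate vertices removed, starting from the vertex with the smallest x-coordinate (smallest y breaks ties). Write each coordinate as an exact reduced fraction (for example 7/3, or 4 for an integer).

Clipped polygon: [(8,16) (19,16) (18,18) (25/3,18) (8,233/13)]

1. After x ≥ 8: [(8,28/9) (15,7) (20,14) (17,20) (8,233/13)]
2. After x ≤ 19: [(8,28/9) (15,7) (19,63/5) (19,16) (17,20) (8,233/13)]
3. After y ≥ 16: [(8,16) (19,16) (19,16) (17,20) (8,233/13)]
4. After y ≤ 18: [(8,16) (19,16) (19,16) (18,18) (25/3,18) (8,233/13)]
5. Canonical ring: [(8,16) (19,16) (18,18) (25/3,18) (8,233/13)]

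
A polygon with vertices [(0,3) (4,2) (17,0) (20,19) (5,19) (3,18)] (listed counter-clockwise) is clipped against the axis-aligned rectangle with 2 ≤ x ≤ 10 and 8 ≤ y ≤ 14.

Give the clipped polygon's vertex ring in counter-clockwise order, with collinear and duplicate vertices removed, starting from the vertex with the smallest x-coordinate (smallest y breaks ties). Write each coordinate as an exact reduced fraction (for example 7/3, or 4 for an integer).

Clipped polygon: [(2,8) (10,8) (10,14) (11/5,14) (2,13)]

1. After x ≥ 2: [(2,13) (2,5/2) (4,2) (17,0) (20,19) (5,19) (3,18)]
2. After x ≤ 10: [(2,13) (2,5/2) (4,2) (10,14/13) (10,19) (5,19) (3,18)]
3. After y ≥ 8: [(2,13) (2,8) (10,8) (10,19) (5,19) (3,18)]
4. After y ≤ 14: [(11/5,14) (2,13) (2,8) (10,8) (10,14)]
5. Canonical ring: [(2,8) (10,8) (10,14) (11/5,14) (2,13)]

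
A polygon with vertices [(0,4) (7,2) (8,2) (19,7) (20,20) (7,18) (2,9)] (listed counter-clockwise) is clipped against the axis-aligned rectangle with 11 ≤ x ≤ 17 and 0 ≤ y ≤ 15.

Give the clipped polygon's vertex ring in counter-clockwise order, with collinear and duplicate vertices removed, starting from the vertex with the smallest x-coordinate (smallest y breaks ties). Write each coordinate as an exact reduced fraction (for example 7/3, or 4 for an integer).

1. After x ≥ 11: [(11,37/11) (19,7) (20,20) (11,242/13)]
2. After x ≤ 17: [(11,37/11) (17,67/11) (17,254/13) (11,242/13)]
3. After y ≥ 0: [(11,37/11) (17,67/11) (17,254/13) (11,242/13)]
4. After y ≤ 15: [(11,15) (11,37/11) (17,67/11) (17,15)]
5. Canonical ring: [(11,37/11) (17,67/11) (17,15) (11,15)]

Clipped polygon: [(11,37/11) (17,67/11) (17,15) (11,15)]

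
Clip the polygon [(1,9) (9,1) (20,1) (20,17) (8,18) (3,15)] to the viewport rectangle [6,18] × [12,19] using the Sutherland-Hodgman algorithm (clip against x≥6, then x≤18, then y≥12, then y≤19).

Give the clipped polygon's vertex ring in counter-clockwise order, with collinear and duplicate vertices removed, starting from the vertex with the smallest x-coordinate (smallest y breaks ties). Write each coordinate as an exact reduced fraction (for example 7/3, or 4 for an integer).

Clipped polygon: [(6,12) (18,12) (18,103/6) (8,18) (6,84/5)]

1. After x ≥ 6: [(6,4) (9,1) (20,1) (20,17) (8,18) (6,84/5)]
2. After x ≤ 18: [(6,4) (9,1) (18,1) (18,103/6) (8,18) (6,84/5)]
3. After y ≥ 12: [(6,12) (18,12) (18,103/6) (8,18) (6,84/5)]
4. After y ≤ 19: [(6,12) (18,12) (18,103/6) (8,18) (6,84/5)]
5. Canonical ring: [(6,12) (18,12) (18,103/6) (8,18) (6,84/5)]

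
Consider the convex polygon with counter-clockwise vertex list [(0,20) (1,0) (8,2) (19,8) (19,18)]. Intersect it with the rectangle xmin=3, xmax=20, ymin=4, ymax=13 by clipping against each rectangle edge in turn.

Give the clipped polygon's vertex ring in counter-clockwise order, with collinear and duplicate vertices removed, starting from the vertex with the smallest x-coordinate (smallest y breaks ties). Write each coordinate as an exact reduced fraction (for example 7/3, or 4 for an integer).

Clipped polygon: [(3,4) (35/3,4) (19,8) (19,13) (3,13)]

1. After x ≥ 3: [(3,374/19) (3,4/7) (8,2) (19,8) (19,18)]
2. After x ≤ 20: [(3,374/19) (3,4/7) (8,2) (19,8) (19,18)]
3. After y ≥ 4: [(3,374/19) (3,4) (35/3,4) (19,8) (19,18)]
4. After y ≤ 13: [(3,13) (3,4) (35/3,4) (19,8) (19,13)]
5. Canonical ring: [(3,4) (35/3,4) (19,8) (19,13) (3,13)]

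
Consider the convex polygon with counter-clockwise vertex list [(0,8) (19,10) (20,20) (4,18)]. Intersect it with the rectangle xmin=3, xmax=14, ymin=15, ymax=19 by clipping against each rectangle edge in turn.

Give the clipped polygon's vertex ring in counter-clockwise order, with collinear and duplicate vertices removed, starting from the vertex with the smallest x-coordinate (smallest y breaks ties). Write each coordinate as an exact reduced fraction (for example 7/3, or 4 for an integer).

1. After x ≥ 3: [(3,31/2) (3,158/19) (19,10) (20,20) (4,18)]
2. After x ≤ 14: [(3,31/2) (3,158/19) (14,180/19) (14,77/4) (4,18)]
3. After y ≥ 15: [(3,31/2) (3,15) (14,15) (14,77/4) (4,18)]
4. After y ≤ 19: [(3,31/2) (3,15) (14,15) (14,19) (12,19) (4,18)]
5. Canonical ring: [(3,15) (14,15) (14,19) (12,19) (4,18) (3,31/2)]

Clipped polygon: [(3,15) (14,15) (14,19) (12,19) (4,18) (3,31/2)]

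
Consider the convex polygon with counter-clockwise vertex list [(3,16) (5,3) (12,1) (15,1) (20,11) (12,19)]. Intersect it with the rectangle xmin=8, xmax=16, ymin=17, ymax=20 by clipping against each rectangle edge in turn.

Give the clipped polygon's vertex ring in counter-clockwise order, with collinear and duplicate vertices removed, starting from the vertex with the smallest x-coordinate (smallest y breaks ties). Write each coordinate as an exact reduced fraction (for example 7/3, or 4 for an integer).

Clipped polygon: [(8,17) (14,17) (12,19) (8,53/3)]

1. After x ≥ 8: [(8,53/3) (8,15/7) (12,1) (15,1) (20,11) (12,19)]
2. After x ≤ 16: [(8,53/3) (8,15/7) (12,1) (15,1) (16,3) (16,15) (12,19)]
3. After y ≥ 17: [(8,53/3) (8,17) (14,17) (12,19)]
4. After y ≤ 20: [(8,53/3) (8,17) (14,17) (12,19)]
5. Canonical ring: [(8,17) (14,17) (12,19) (8,53/3)]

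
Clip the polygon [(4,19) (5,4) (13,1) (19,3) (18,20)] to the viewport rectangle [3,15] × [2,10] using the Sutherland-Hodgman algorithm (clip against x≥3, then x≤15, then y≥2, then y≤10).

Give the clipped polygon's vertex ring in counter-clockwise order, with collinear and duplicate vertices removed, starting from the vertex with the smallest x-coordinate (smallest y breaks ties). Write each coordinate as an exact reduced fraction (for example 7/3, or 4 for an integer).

1. After x ≥ 3: [(4,19) (5,4) (13,1) (19,3) (18,20)]
2. After x ≤ 15: [(15,277/14) (4,19) (5,4) (13,1) (15,5/3)]
3. After y ≥ 2: [(15,2) (15,277/14) (4,19) (5,4) (31/3,2)]
4. After y ≤ 10: [(15,2) (15,10) (23/5,10) (5,4) (31/3,2)]
5. Canonical ring: [(23/5,10) (5,4) (31/3,2) (15,2) (15,10)]

Clipped polygon: [(23/5,10) (5,4) (31/3,2) (15,2) (15,10)]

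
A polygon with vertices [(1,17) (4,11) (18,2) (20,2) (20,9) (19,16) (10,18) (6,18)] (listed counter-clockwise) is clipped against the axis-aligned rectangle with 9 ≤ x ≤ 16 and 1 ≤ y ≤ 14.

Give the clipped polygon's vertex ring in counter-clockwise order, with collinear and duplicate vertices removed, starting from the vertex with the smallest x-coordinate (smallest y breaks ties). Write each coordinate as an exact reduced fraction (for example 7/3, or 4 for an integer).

1. After x ≥ 9: [(9,109/14) (18,2) (20,2) (20,9) (19,16) (10,18) (9,18)]
2. After x ≤ 16: [(9,109/14) (16,23/7) (16,50/3) (10,18) (9,18)]
3. After y ≥ 1: [(9,109/14) (16,23/7) (16,50/3) (10,18) (9,18)]
4. After y ≤ 14: [(9,14) (9,109/14) (16,23/7) (16,14)]
5. Canonical ring: [(9,109/14) (16,23/7) (16,14) (9,14)]

Clipped polygon: [(9,109/14) (16,23/7) (16,14) (9,14)]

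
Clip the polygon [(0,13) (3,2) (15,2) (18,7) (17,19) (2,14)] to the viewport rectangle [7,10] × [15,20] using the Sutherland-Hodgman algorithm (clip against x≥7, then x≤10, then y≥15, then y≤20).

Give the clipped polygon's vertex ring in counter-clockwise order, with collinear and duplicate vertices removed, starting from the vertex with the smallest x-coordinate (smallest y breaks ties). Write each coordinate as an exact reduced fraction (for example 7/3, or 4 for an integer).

1. After x ≥ 7: [(7,2) (15,2) (18,7) (17,19) (7,47/3)]
2. After x ≤ 10: [(7,2) (10,2) (10,50/3) (7,47/3)]
3. After y ≥ 15: [(7,15) (10,15) (10,50/3) (7,47/3)]
4. After y ≤ 20: [(7,15) (10,15) (10,50/3) (7,47/3)]
5. Canonical ring: [(7,15) (10,15) (10,50/3) (7,47/3)]

Clipped polygon: [(7,15) (10,15) (10,50/3) (7,47/3)]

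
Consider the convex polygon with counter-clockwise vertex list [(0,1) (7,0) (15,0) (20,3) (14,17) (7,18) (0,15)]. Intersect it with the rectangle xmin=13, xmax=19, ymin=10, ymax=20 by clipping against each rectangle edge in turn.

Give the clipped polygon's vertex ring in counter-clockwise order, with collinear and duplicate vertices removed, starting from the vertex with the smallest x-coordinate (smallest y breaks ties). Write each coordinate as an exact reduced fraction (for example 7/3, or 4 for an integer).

1. After x ≥ 13: [(13,0) (15,0) (20,3) (14,17) (13,120/7)]
2. After x ≤ 19: [(13,0) (15,0) (19,12/5) (19,16/3) (14,17) (13,120/7)]
3. After y ≥ 10: [(13,10) (17,10) (14,17) (13,120/7)]
4. After y ≤ 20: [(13,10) (17,10) (14,17) (13,120/7)]
5. Canonical ring: [(13,10) (17,10) (14,17) (13,120/7)]

Clipped polygon: [(13,10) (17,10) (14,17) (13,120/7)]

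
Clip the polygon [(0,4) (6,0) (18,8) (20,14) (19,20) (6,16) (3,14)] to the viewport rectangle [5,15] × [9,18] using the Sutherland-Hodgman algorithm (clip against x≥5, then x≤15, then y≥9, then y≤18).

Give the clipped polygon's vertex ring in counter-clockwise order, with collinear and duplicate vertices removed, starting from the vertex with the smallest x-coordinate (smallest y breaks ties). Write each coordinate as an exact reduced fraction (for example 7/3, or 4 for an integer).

Clipped polygon: [(5,9) (15,9) (15,18) (25/2,18) (6,16) (5,46/3)]

1. After x ≥ 5: [(5,2/3) (6,0) (18,8) (20,14) (19,20) (6,16) (5,46/3)]
2. After x ≤ 15: [(5,2/3) (6,0) (15,6) (15,244/13) (6,16) (5,46/3)]
3. After y ≥ 9: [(5,9) (15,9) (15,244/13) (6,16) (5,46/3)]
4. After y ≤ 18: [(5,9) (15,9) (15,18) (25/2,18) (6,16) (5,46/3)]
5. Canonical ring: [(5,9) (15,9) (15,18) (25/2,18) (6,16) (5,46/3)]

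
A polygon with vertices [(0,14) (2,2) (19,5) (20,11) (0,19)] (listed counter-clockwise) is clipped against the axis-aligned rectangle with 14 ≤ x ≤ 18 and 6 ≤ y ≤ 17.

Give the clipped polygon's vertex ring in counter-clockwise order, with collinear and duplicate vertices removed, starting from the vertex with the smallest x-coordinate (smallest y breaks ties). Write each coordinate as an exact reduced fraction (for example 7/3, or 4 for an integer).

Clipped polygon: [(14,6) (18,6) (18,59/5) (14,67/5)]

1. After x ≥ 14: [(14,70/17) (19,5) (20,11) (14,67/5)]
2. After x ≤ 18: [(14,70/17) (18,82/17) (18,59/5) (14,67/5)]
3. After y ≥ 6: [(14,6) (18,6) (18,59/5) (14,67/5)]
4. After y ≤ 17: [(14,6) (18,6) (18,59/5) (14,67/5)]
5. Canonical ring: [(14,6) (18,6) (18,59/5) (14,67/5)]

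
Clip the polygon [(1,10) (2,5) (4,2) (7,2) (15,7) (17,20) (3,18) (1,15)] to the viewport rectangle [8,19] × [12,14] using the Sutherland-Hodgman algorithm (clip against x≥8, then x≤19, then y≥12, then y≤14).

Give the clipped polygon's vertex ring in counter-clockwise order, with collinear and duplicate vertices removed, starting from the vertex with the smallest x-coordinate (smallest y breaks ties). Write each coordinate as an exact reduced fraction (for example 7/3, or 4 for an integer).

Clipped polygon: [(8,12) (205/13,12) (209/13,14) (8,14)]

1. After x ≥ 8: [(8,21/8) (15,7) (17,20) (8,131/7)]
2. After x ≤ 19: [(8,21/8) (15,7) (17,20) (8,131/7)]
3. After y ≥ 12: [(8,12) (205/13,12) (17,20) (8,131/7)]
4. After y ≤ 14: [(8,14) (8,12) (205/13,12) (209/13,14)]
5. Canonical ring: [(8,12) (205/13,12) (209/13,14) (8,14)]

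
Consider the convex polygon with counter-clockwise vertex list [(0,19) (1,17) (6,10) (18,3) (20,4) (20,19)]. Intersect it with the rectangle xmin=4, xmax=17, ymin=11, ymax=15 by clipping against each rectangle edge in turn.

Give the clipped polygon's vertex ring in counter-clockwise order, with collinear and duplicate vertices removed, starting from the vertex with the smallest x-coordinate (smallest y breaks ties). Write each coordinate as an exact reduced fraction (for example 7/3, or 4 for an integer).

Clipped polygon: [(4,64/5) (37/7,11) (17,11) (17,15) (4,15)]

1. After x ≥ 4: [(4,19) (4,64/5) (6,10) (18,3) (20,4) (20,19)]
2. After x ≤ 17: [(17,19) (4,19) (4,64/5) (6,10) (17,43/12)]
3. After y ≥ 11: [(17,11) (17,19) (4,19) (4,64/5) (37/7,11)]
4. After y ≤ 15: [(17,11) (17,15) (4,15) (4,64/5) (37/7,11)]
5. Canonical ring: [(4,64/5) (37/7,11) (17,11) (17,15) (4,15)]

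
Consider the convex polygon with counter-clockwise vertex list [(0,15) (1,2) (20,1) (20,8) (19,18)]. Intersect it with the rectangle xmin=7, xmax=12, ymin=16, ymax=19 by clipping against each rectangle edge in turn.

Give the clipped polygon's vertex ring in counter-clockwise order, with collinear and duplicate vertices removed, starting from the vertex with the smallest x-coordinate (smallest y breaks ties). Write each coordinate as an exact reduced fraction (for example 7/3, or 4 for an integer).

1. After x ≥ 7: [(7,306/19) (7,32/19) (20,1) (20,8) (19,18)]
2. After x ≤ 12: [(12,321/19) (7,306/19) (7,32/19) (12,27/19)]
3. After y ≥ 16: [(12,16) (12,321/19) (7,306/19) (7,16)]
4. After y ≤ 19: [(12,16) (12,321/19) (7,306/19) (7,16)]
5. Canonical ring: [(7,16) (12,16) (12,321/19) (7,306/19)]

Clipped polygon: [(7,16) (12,16) (12,321/19) (7,306/19)]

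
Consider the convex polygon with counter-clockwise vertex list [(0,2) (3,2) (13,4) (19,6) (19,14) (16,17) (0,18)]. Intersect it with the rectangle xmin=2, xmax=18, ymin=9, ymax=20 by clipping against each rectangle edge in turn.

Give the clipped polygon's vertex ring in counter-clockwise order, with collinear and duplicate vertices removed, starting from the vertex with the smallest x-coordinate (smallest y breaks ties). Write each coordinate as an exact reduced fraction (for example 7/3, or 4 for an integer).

1. After x ≥ 2: [(2,2) (3,2) (13,4) (19,6) (19,14) (16,17) (2,143/8)]
2. After x ≤ 18: [(2,2) (3,2) (13,4) (18,17/3) (18,15) (16,17) (2,143/8)]
3. After y ≥ 9: [(2,9) (18,9) (18,15) (16,17) (2,143/8)]
4. After y ≤ 20: [(2,9) (18,9) (18,15) (16,17) (2,143/8)]
5. Canonical ring: [(2,9) (18,9) (18,15) (16,17) (2,143/8)]

Clipped polygon: [(2,9) (18,9) (18,15) (16,17) (2,143/8)]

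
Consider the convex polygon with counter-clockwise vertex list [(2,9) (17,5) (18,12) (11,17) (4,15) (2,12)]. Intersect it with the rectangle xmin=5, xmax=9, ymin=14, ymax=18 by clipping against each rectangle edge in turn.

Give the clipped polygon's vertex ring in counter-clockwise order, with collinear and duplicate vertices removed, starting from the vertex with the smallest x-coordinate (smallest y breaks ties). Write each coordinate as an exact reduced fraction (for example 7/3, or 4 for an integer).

1. After x ≥ 5: [(5,41/5) (17,5) (18,12) (11,17) (5,107/7)]
2. After x ≤ 9: [(5,41/5) (9,107/15) (9,115/7) (5,107/7)]
3. After y ≥ 14: [(5,14) (9,14) (9,115/7) (5,107/7)]
4. After y ≤ 18: [(5,14) (9,14) (9,115/7) (5,107/7)]
5. Canonical ring: [(5,14) (9,14) (9,115/7) (5,107/7)]

Clipped polygon: [(5,14) (9,14) (9,115/7) (5,107/7)]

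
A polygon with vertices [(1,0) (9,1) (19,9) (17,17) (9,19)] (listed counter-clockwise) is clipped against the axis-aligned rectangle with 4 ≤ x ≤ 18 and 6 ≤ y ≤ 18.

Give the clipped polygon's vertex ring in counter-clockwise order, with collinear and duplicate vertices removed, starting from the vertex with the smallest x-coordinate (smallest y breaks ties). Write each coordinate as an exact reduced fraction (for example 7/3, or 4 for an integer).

1. After x ≥ 4: [(4,57/8) (4,3/8) (9,1) (19,9) (17,17) (9,19)]
2. After x ≤ 18: [(4,57/8) (4,3/8) (9,1) (18,41/5) (18,13) (17,17) (9,19)]
3. After y ≥ 6: [(4,57/8) (4,6) (61/4,6) (18,41/5) (18,13) (17,17) (9,19)]
4. After y ≤ 18: [(163/19,18) (4,57/8) (4,6) (61/4,6) (18,41/5) (18,13) (17,17) (13,18)]
5. Canonical ring: [(4,6) (61/4,6) (18,41/5) (18,13) (17,17) (13,18) (163/19,18) (4,57/8)]

Clipped polygon: [(4,6) (61/4,6) (18,41/5) (18,13) (17,17) (13,18) (163/19,18) (4,57/8)]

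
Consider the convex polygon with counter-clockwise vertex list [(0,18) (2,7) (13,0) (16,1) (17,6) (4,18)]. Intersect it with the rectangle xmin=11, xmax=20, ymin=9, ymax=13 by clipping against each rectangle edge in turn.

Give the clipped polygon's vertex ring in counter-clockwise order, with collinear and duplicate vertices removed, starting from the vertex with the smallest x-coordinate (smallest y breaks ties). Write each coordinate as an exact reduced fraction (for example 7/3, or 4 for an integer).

Clipped polygon: [(11,9) (55/4,9) (11,150/13)]

1. After x ≥ 11: [(11,14/11) (13,0) (16,1) (17,6) (11,150/13)]
2. After x ≤ 20: [(11,14/11) (13,0) (16,1) (17,6) (11,150/13)]
3. After y ≥ 9: [(11,9) (55/4,9) (11,150/13)]
4. After y ≤ 13: [(11,9) (55/4,9) (11,150/13)]
5. Canonical ring: [(11,9) (55/4,9) (11,150/13)]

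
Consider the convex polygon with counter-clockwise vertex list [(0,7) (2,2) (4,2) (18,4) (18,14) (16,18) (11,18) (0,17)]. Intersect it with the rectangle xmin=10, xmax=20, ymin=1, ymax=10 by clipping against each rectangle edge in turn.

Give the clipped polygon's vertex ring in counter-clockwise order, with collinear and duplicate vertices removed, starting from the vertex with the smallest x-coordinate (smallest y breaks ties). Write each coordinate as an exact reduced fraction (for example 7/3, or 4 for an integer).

1. After x ≥ 10: [(10,20/7) (18,4) (18,14) (16,18) (11,18) (10,197/11)]
2. After x ≤ 20: [(10,20/7) (18,4) (18,14) (16,18) (11,18) (10,197/11)]
3. After y ≥ 1: [(10,20/7) (18,4) (18,14) (16,18) (11,18) (10,197/11)]
4. After y ≤ 10: [(10,10) (10,20/7) (18,4) (18,10)]
5. Canonical ring: [(10,20/7) (18,4) (18,10) (10,10)]

Clipped polygon: [(10,20/7) (18,4) (18,10) (10,10)]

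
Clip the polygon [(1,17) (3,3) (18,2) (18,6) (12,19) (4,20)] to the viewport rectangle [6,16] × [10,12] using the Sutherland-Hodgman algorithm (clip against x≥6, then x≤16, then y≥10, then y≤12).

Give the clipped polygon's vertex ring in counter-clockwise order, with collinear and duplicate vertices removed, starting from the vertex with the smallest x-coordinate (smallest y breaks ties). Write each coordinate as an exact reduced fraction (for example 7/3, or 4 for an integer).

Clipped polygon: [(6,10) (16,10) (16,31/3) (198/13,12) (6,12)]

1. After x ≥ 6: [(6,14/5) (18,2) (18,6) (12,19) (6,79/4)]
2. After x ≤ 16: [(6,14/5) (16,32/15) (16,31/3) (12,19) (6,79/4)]
3. After y ≥ 10: [(6,10) (16,10) (16,31/3) (12,19) (6,79/4)]
4. After y ≤ 12: [(6,12) (6,10) (16,10) (16,31/3) (198/13,12)]
5. Canonical ring: [(6,10) (16,10) (16,31/3) (198/13,12) (6,12)]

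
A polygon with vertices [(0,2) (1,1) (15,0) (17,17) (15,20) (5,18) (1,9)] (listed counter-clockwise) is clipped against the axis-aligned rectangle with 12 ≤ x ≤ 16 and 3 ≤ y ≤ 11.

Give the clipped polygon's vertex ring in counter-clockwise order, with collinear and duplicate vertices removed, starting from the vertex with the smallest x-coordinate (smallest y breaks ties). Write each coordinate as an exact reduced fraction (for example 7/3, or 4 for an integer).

Clipped polygon: [(12,3) (261/17,3) (16,17/2) (16,11) (12,11)]

1. After x ≥ 12: [(12,3/14) (15,0) (17,17) (15,20) (12,97/5)]
2. After x ≤ 16: [(12,3/14) (15,0) (16,17/2) (16,37/2) (15,20) (12,97/5)]
3. After y ≥ 3: [(12,3) (261/17,3) (16,17/2) (16,37/2) (15,20) (12,97/5)]
4. After y ≤ 11: [(12,11) (12,3) (261/17,3) (16,17/2) (16,11)]
5. Canonical ring: [(12,3) (261/17,3) (16,17/2) (16,11) (12,11)]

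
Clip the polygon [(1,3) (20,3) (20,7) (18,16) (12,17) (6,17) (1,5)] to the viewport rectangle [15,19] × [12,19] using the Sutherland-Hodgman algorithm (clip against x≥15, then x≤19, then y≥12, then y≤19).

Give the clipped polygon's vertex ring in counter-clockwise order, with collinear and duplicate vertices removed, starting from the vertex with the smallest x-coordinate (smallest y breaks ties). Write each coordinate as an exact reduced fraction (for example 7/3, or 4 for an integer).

1. After x ≥ 15: [(15,3) (20,3) (20,7) (18,16) (15,33/2)]
2. After x ≤ 19: [(15,3) (19,3) (19,23/2) (18,16) (15,33/2)]
3. After y ≥ 12: [(15,12) (170/9,12) (18,16) (15,33/2)]
4. After y ≤ 19: [(15,12) (170/9,12) (18,16) (15,33/2)]
5. Canonical ring: [(15,12) (170/9,12) (18,16) (15,33/2)]

Clipped polygon: [(15,12) (170/9,12) (18,16) (15,33/2)]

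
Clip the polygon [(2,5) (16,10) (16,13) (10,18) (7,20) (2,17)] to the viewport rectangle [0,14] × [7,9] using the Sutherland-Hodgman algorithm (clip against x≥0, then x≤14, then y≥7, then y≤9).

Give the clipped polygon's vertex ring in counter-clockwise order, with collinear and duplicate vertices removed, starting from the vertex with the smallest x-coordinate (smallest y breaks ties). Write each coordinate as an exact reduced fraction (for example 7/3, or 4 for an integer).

1. After x ≥ 0: [(2,5) (16,10) (16,13) (10,18) (7,20) (2,17)]
2. After x ≤ 14: [(2,5) (14,65/7) (14,44/3) (10,18) (7,20) (2,17)]
3. After y ≥ 7: [(2,7) (38/5,7) (14,65/7) (14,44/3) (10,18) (7,20) (2,17)]
4. After y ≤ 9: [(2,9) (2,7) (38/5,7) (66/5,9)]
5. Canonical ring: [(2,7) (38/5,7) (66/5,9) (2,9)]

Clipped polygon: [(2,7) (38/5,7) (66/5,9) (2,9)]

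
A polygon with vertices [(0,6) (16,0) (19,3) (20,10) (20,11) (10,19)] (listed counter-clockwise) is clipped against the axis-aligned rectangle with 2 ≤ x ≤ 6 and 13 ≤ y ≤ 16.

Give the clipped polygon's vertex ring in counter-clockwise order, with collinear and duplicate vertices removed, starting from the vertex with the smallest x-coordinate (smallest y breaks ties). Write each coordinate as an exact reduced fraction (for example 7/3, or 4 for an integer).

1. After x ≥ 2: [(2,43/5) (2,21/4) (16,0) (19,3) (20,10) (20,11) (10,19)]
2. After x ≤ 6: [(6,69/5) (2,43/5) (2,21/4) (6,15/4)]
3. After y ≥ 13: [(6,13) (6,69/5) (70/13,13)]
4. After y ≤ 16: [(6,13) (6,69/5) (70/13,13)]
5. Canonical ring: [(70/13,13) (6,13) (6,69/5)]

Clipped polygon: [(70/13,13) (6,13) (6,69/5)]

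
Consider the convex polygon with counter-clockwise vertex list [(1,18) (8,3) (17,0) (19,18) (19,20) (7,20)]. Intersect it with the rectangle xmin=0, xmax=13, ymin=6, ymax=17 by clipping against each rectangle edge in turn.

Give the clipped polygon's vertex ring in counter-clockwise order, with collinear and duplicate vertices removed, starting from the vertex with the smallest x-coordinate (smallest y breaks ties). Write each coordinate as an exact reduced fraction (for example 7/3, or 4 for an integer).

1. After x ≥ 0: [(1,18) (8,3) (17,0) (19,18) (19,20) (7,20)]
2. After x ≤ 13: [(1,18) (8,3) (13,4/3) (13,20) (7,20)]
3. After y ≥ 6: [(1,18) (33/5,6) (13,6) (13,20) (7,20)]
4. After y ≤ 17: [(22/15,17) (33/5,6) (13,6) (13,17)]
5. Canonical ring: [(22/15,17) (33/5,6) (13,6) (13,17)]

Clipped polygon: [(22/15,17) (33/5,6) (13,6) (13,17)]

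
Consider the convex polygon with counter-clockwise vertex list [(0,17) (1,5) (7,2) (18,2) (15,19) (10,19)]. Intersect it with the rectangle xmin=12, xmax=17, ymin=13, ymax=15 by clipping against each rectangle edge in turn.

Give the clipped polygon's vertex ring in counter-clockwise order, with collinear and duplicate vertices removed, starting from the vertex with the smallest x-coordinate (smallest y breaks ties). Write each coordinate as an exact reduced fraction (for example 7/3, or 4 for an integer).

Clipped polygon: [(12,13) (273/17,13) (267/17,15) (12,15)]

1. After x ≥ 12: [(12,2) (18,2) (15,19) (12,19)]
2. After x ≤ 17: [(12,2) (17,2) (17,23/3) (15,19) (12,19)]
3. After y ≥ 13: [(12,13) (273/17,13) (15,19) (12,19)]
4. After y ≤ 15: [(12,15) (12,13) (273/17,13) (267/17,15)]
5. Canonical ring: [(12,13) (273/17,13) (267/17,15) (12,15)]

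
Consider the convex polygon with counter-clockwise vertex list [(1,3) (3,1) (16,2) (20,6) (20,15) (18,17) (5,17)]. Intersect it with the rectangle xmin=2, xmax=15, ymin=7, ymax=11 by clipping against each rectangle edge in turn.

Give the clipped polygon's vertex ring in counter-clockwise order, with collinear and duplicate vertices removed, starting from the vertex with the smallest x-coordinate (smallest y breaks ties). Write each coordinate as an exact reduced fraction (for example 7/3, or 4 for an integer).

1. After x ≥ 2: [(2,13/2) (2,2) (3,1) (16,2) (20,6) (20,15) (18,17) (5,17)]
2. After x ≤ 15: [(2,13/2) (2,2) (3,1) (15,25/13) (15,17) (5,17)]
3. After y ≥ 7: [(15/7,7) (15,7) (15,17) (5,17)]
4. After y ≤ 11: [(23/7,11) (15/7,7) (15,7) (15,11)]
5. Canonical ring: [(15/7,7) (15,7) (15,11) (23/7,11)]

Clipped polygon: [(15/7,7) (15,7) (15,11) (23/7,11)]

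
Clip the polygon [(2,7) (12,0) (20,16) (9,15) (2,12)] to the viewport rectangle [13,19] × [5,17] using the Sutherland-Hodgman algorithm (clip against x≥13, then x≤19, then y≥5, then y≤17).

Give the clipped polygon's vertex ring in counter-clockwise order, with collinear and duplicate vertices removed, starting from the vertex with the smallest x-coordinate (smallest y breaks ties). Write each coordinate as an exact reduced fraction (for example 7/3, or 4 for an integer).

Clipped polygon: [(13,5) (29/2,5) (19,14) (19,175/11) (13,169/11)]

1. After x ≥ 13: [(13,2) (20,16) (13,169/11)]
2. After x ≤ 19: [(13,2) (19,14) (19,175/11) (13,169/11)]
3. After y ≥ 5: [(13,5) (29/2,5) (19,14) (19,175/11) (13,169/11)]
4. After y ≤ 17: [(13,5) (29/2,5) (19,14) (19,175/11) (13,169/11)]
5. Canonical ring: [(13,5) (29/2,5) (19,14) (19,175/11) (13,169/11)]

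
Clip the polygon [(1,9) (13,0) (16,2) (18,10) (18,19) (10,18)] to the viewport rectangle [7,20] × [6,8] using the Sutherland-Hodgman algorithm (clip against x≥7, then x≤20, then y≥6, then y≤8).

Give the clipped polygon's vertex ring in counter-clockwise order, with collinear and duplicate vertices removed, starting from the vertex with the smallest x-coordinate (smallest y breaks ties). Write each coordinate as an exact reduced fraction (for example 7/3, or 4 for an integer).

1. After x ≥ 7: [(7,15) (7,9/2) (13,0) (16,2) (18,10) (18,19) (10,18)]
2. After x ≤ 20: [(7,15) (7,9/2) (13,0) (16,2) (18,10) (18,19) (10,18)]
3. After y ≥ 6: [(7,15) (7,6) (17,6) (18,10) (18,19) (10,18)]
4. After y ≤ 8: [(7,8) (7,6) (17,6) (35/2,8)]
5. Canonical ring: [(7,6) (17,6) (35/2,8) (7,8)]

Clipped polygon: [(7,6) (17,6) (35/2,8) (7,8)]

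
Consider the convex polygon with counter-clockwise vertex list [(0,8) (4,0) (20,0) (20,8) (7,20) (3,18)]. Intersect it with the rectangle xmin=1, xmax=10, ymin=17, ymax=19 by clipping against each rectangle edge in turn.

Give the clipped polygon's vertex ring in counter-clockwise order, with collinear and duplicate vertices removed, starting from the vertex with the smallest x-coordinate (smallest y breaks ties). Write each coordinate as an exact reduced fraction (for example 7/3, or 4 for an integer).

Clipped polygon: [(27/10,17) (10,17) (10,224/13) (97/12,19) (5,19) (3,18)]

1. After x ≥ 1: [(1,34/3) (1,6) (4,0) (20,0) (20,8) (7,20) (3,18)]
2. After x ≤ 10: [(1,34/3) (1,6) (4,0) (10,0) (10,224/13) (7,20) (3,18)]
3. After y ≥ 17: [(27/10,17) (10,17) (10,224/13) (7,20) (3,18)]
4. After y ≤ 19: [(27/10,17) (10,17) (10,224/13) (97/12,19) (5,19) (3,18)]
5. Canonical ring: [(27/10,17) (10,17) (10,224/13) (97/12,19) (5,19) (3,18)]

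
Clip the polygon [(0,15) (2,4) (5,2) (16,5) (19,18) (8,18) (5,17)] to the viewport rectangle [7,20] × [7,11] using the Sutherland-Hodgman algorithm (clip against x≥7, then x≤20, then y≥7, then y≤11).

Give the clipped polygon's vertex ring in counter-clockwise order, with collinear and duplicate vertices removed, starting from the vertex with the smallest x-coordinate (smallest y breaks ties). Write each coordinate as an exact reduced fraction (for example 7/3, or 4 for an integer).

Clipped polygon: [(7,7) (214/13,7) (226/13,11) (7,11)]

1. After x ≥ 7: [(7,28/11) (16,5) (19,18) (8,18) (7,53/3)]
2. After x ≤ 20: [(7,28/11) (16,5) (19,18) (8,18) (7,53/3)]
3. After y ≥ 7: [(7,7) (214/13,7) (19,18) (8,18) (7,53/3)]
4. After y ≤ 11: [(7,11) (7,7) (214/13,7) (226/13,11)]
5. Canonical ring: [(7,7) (214/13,7) (226/13,11) (7,11)]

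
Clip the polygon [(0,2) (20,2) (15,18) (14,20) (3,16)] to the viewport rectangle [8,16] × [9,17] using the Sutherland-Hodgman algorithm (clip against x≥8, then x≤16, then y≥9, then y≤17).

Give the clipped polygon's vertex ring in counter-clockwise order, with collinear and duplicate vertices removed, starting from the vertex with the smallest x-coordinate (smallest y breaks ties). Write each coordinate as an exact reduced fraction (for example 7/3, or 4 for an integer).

1. After x ≥ 8: [(8,2) (20,2) (15,18) (14,20) (8,196/11)]
2. After x ≤ 16: [(8,2) (16,2) (16,74/5) (15,18) (14,20) (8,196/11)]
3. After y ≥ 9: [(8,9) (16,9) (16,74/5) (15,18) (14,20) (8,196/11)]
4. After y ≤ 17: [(8,17) (8,9) (16,9) (16,74/5) (245/16,17)]
5. Canonical ring: [(8,9) (16,9) (16,74/5) (245/16,17) (8,17)]

Clipped polygon: [(8,9) (16,9) (16,74/5) (245/16,17) (8,17)]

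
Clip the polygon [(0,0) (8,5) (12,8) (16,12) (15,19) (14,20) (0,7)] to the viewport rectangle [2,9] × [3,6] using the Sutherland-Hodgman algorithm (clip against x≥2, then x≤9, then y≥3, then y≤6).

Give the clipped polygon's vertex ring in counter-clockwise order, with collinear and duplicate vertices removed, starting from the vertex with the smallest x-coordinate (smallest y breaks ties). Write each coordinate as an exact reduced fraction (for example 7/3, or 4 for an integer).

1. After x ≥ 2: [(2,5/4) (8,5) (12,8) (16,12) (15,19) (14,20) (2,62/7)]
2. After x ≤ 9: [(2,5/4) (8,5) (9,23/4) (9,215/14) (2,62/7)]
3. After y ≥ 3: [(2,3) (24/5,3) (8,5) (9,23/4) (9,215/14) (2,62/7)]
4. After y ≤ 6: [(2,6) (2,3) (24/5,3) (8,5) (9,23/4) (9,6)]
5. Canonical ring: [(2,3) (24/5,3) (8,5) (9,23/4) (9,6) (2,6)]

Clipped polygon: [(2,3) (24/5,3) (8,5) (9,23/4) (9,6) (2,6)]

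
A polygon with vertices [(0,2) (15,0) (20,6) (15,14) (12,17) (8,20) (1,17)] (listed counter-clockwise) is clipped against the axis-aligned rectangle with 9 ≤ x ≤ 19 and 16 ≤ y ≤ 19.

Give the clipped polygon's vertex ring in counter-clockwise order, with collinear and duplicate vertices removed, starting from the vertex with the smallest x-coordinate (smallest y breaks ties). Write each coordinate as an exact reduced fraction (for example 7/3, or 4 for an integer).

1. After x ≥ 9: [(9,4/5) (15,0) (20,6) (15,14) (12,17) (9,77/4)]
2. After x ≤ 19: [(9,4/5) (15,0) (19,24/5) (19,38/5) (15,14) (12,17) (9,77/4)]
3. After y ≥ 16: [(9,16) (13,16) (12,17) (9,77/4)]
4. After y ≤ 19: [(9,19) (9,16) (13,16) (12,17) (28/3,19)]
5. Canonical ring: [(9,16) (13,16) (12,17) (28/3,19) (9,19)]

Clipped polygon: [(9,16) (13,16) (12,17) (28/3,19) (9,19)]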